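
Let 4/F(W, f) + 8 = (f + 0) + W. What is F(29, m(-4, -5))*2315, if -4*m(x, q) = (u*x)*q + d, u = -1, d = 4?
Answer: 1852/5 ≈ 370.40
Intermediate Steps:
m(x, q) = -1 + q*x/4 (m(x, q) = -((-x)*q + 4)/4 = -(-q*x + 4)/4 = -(4 - q*x)/4 = -1 + q*x/4)
F(W, f) = 4/(-8 + W + f) (F(W, f) = 4/(-8 + ((f + 0) + W)) = 4/(-8 + (f + W)) = 4/(-8 + (W + f)) = 4/(-8 + W + f))
F(29, m(-4, -5))*2315 = (4/(-8 + 29 + (-1 + (¼)*(-5)*(-4))))*2315 = (4/(-8 + 29 + (-1 + 5)))*2315 = (4/(-8 + 29 + 4))*2315 = (4/25)*2315 = 1852/5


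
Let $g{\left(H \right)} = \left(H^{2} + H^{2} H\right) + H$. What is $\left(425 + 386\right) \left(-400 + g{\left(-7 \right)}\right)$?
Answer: $-568511$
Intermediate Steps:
$g{\left(H \right)} = H + H^{2} + H^{3}$ ($g{\left(H \right)} = \left(H^{2} + H^{3}\right) + H = H + H^{2} + H^{3}$)
$\left(425 + 386\right) \left(-400 + g{\left(-7 \right)}\right) = \left(425 + 386\right) \left(-400 - 7 \left(1 - 7 + \left(-7\right)^{2}\right)\right) = 811 \left(-400 - 7 \left(1 - 7 + 49\right)\right) = 811 \left(-400 - 301\right) = 811 \left(-701\right) = -568511$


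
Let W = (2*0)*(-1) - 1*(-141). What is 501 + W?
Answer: 642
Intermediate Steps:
W = 141 (W = 0*(-1) + 141 = 0 + 141 = 141)
501 + W = 501 + 141 = 642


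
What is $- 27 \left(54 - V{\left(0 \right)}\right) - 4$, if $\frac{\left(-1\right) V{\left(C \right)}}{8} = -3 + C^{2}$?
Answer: $-814$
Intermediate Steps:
$V{\left(C \right)} = 24 - 8 C^{2}$ ($V{\left(C \right)} = - 8 \left(-3 + C^{2}\right) = 24 - 8 C^{2}$)
$- 27 \left(54 - V{\left(0 \right)}\right) - 4 = - 27 \left(54 - \left(24 - 8 \cdot 0^{2}\right)\right) - 4 = - 27 \left(54 - \left(24 - 0\right)\right) - 4 = - 27 \left(54 - \left(24 + 0\right)\right) - 4 = - 27 \left(54 - 24\right) - 4 = \left(-27\right) 30 - 4 = -810 - 4 = -814$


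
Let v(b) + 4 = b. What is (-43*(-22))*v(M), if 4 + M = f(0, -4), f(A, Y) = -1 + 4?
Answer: -4730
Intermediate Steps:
f(A, Y) = 3
M = -1 (M = -4 + 3 = -1)
v(b) = -4 + b
(-43*(-22))*v(M) = (-43*(-22))*(-4 - 1) = 946*(-5) = -4730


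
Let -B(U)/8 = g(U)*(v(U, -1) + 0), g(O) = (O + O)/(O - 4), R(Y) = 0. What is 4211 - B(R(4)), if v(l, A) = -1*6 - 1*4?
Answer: 4211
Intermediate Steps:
g(O) = 2*O/(-4 + O) (g(O) = (2*O)/(-4 + O) = 2*O/(-4 + O))
v(l, A) = -10 (v(l, A) = -6 - 4 = -10)
B(U) = 160*U/(-4 + U) (B(U) = -8*2*U/(-4 + U)*(-10 + 0) = -8*2*U/(-4 + U)*(-10) = -(-160)*U/(-4 + U) = 160*U/(-4 + U))
4211 - B(R(4)) = 4211 - 160*0/(-4 + 0) = 4211 - 160*0/(-4) = 4211 - 160*0*(-1)/4 = 4211 - 1*0 = 4211 + 0 = 4211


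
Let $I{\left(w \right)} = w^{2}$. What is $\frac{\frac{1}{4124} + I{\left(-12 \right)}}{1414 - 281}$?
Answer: $\frac{53987}{424772} \approx 0.1271$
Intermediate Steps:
$\frac{\frac{1}{4124} + I{\left(-12 \right)}}{1414 - 281} = \frac{\frac{1}{4124} + \left(-12\right)^{2}}{1414 - 281} = \frac{\frac{1}{4124} + 144}{1133} = \frac{593857}{4124} \cdot \frac{1}{1133} = \frac{53987}{424772}$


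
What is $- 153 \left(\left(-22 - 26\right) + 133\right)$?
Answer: $-13005$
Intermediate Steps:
$- 153 \left(\left(-22 - 26\right) + 133\right) = - 153 \left(-48 + 133\right) = \left(-153\right) 85 = -13005$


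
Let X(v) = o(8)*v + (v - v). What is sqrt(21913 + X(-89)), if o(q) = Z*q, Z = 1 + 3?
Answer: sqrt(19065) ≈ 138.08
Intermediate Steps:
Z = 4
o(q) = 4*q
X(v) = 32*v (X(v) = (4*8)*v + (v - v) = 32*v + 0 = 32*v)
sqrt(21913 + X(-89)) = sqrt(21913 + 32*(-89)) = sqrt(21913 - 2848) = sqrt(19065)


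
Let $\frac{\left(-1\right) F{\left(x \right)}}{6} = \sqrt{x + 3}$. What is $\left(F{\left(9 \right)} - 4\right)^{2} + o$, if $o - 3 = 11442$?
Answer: $11893 + 96 \sqrt{3} \approx 12059.0$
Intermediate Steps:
$o = 11445$ ($o = 3 + 11442 = 11445$)
$F{\left(x \right)} = - 6 \sqrt{3 + x}$ ($F{\left(x \right)} = - 6 \sqrt{x + 3} = - 6 \sqrt{3 + x}$)
$\left(F{\left(9 \right)} - 4\right)^{2} + o = \left(- 6 \sqrt{3 + 9} - 4\right)^{2} + 11445 = \left(- 6 \sqrt{12} - 4\right)^{2} + 11445 = \left(- 6 \cdot 2 \sqrt{3} - 4\right)^{2} + 11445 = \left(- 12 \sqrt{3} - 4\right)^{2} + 11445 = \left(-4 - 12 \sqrt{3}\right)^{2} + 11445 = 11445 + \left(-4 - 12 \sqrt{3}\right)^{2}$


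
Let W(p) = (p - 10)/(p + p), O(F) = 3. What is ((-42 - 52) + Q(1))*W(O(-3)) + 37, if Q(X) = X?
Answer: 291/2 ≈ 145.50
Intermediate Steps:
W(p) = (-10 + p)/(2*p) (W(p) = (-10 + p)/((2*p)) = (-10 + p)*(1/(2*p)) = (-10 + p)/(2*p))
((-42 - 52) + Q(1))*W(O(-3)) + 37 = ((-42 - 52) + 1)*((½)*(-10 + 3)/3) + 37 = (-94 + 1)*((½)*(⅓)*(-7)) + 37 = -93*(-7/6) + 37 = 217/2 + 37 = 291/2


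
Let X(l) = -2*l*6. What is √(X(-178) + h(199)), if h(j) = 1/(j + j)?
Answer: √338351342/398 ≈ 46.217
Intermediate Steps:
h(j) = 1/(2*j)
X(l) = -12*l
√(X(-178) + h(199)) = √(-12*(-178) + (½)/199) = √(2136 + (½)*(1/199)) = √(2136 + 1/398) = √(850129/398) = √338351342/398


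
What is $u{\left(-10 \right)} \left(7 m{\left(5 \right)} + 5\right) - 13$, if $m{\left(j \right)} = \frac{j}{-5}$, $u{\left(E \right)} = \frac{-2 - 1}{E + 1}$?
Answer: $- \frac{41}{3} \approx -13.667$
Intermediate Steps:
$u{\left(E \right)} = - \frac{3}{1 + E}$
$m{\left(j \right)} = - \frac{j}{5}$ ($m{\left(j \right)} = j \left(- \frac{1}{5}\right) = - \frac{j}{5}$)
$u{\left(-10 \right)} \left(7 m{\left(5 \right)} + 5\right) - 13 = - \frac{3}{1 - 10} \left(7 \left(\left(- \frac{1}{5}\right) 5\right) + 5\right) - 13 = - \frac{3}{-9} \left(7 \left(-1\right) + 5\right) - 13 = \left(-3\right) \left(- \frac{1}{9}\right) \left(-7 + 5\right) - 13 = \frac{1}{3} \left(-2\right) - 13 = - \frac{2}{3} - 13 = - \frac{41}{3}$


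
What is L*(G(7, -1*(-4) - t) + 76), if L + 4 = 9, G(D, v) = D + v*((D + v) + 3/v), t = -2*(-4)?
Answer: 370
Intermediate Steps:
t = 8
G(D, v) = D + v*(D + v + 3/v)
L = 5 (L = -4 + 9 = 5)
L*(G(7, -1*(-4) - t) + 76) = 5*((3 + 7 + (-1*(-4) - 1*8)² + 7*(-1*(-4) - 1*8)) + 76) = 5*((3 + 7 + (4 - 8)² + 7*(4 - 8)) + 76) = 5*((3 + 7 + (-4)² + 7*(-4)) + 76) = 5*((3 + 7 + 16 - 28) + 76) = 5*(-2 + 76) = 5*74 = 370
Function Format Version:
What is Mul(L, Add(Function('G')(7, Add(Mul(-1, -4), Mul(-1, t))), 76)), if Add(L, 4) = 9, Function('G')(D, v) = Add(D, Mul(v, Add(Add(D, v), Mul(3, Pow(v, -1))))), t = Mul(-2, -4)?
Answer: 370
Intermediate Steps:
t = 8
Function('G')(D, v) = Add(D, Mul(v, Add(D, v, Mul(3, Pow(v, -1)))))
L = 5 (L = Add(-4, 9) = 5)
Mul(L, Add(Function('G')(7, Add(Mul(-1, -4), Mul(-1, t))), 76)) = Mul(5, Add(Add(3, 7, Pow(Add(Mul(-1, -4), Mul(-1, 8)), 2), Mul(7, Add(Mul(-1, -4), Mul(-1, 8)))), 76)) = Mul(5, Add(Add(3, 7, Pow(Add(4, -8), 2), Mul(7, Add(4, -8))), 76)) = Mul(5, Add(Add(3, 7, Pow(-4, 2), Mul(7, -4)), 76)) = Mul(5, Add(Add(3, 7, 16, -28), 76)) = Mul(5, Add(-2, 76)) = Mul(5, 74) = 370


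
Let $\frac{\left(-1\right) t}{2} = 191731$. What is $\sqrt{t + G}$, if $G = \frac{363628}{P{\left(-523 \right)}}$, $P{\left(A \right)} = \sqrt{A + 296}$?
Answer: $\frac{\sqrt{-19759413398 - 82543556 i \sqrt{227}}}{227} \approx 19.478 - 619.55 i$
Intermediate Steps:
$t = -383462$ ($t = \left(-2\right) 191731 = -383462$)
$P{\left(A \right)} = \sqrt{296 + A}$
$G = - \frac{363628 i \sqrt{227}}{227}$ ($G = \frac{363628}{\sqrt{296 - 523}} = \frac{363628}{\sqrt{-227}} = \frac{363628}{i \sqrt{227}} = 363628 \left(- \frac{i \sqrt{227}}{227}\right) = - \frac{363628 i \sqrt{227}}{227} \approx - 24135.0 i$)
$\sqrt{t + G} = \sqrt{-383462 - \frac{363628 i \sqrt{227}}{227}}$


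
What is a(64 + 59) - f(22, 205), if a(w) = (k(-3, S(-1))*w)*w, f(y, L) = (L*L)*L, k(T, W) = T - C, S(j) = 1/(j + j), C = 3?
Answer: -8705899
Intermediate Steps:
S(j) = 1/(2*j)
k(T, W) = -3 + T (k(T, W) = T - 1*3 = T - 3 = -3 + T)
f(y, L) = L³ (f(y, L) = L²*L = L³)
a(w) = -6*w² (a(w) = ((-3 - 3)*w)*w = (-6*w)*w = -6*w²)
a(64 + 59) - f(22, 205) = -6*(64 + 59)² - 1*205³ = -6*123² - 1*8615125 = -6*15129 - 8615125 = -90774 - 8615125 = -8705899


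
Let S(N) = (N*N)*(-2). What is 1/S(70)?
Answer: -1/9800 ≈ -0.00010204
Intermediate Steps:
S(N) = -2*N² (S(N) = N²*(-2) = -2*N²)
1/S(70) = 1/(-2*70²) = 1/(-2*4900) = 1/(-9800) = -1/9800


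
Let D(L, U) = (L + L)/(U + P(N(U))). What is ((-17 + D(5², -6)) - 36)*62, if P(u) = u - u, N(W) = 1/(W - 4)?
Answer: -11408/3 ≈ -3802.7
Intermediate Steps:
N(W) = 1/(-4 + W)
P(u) = 0
D(L, U) = 2*L/U (D(L, U) = (L + L)/(U + 0) = (2*L)/U = 2*L/U)
((-17 + D(5², -6)) - 36)*62 = ((-17 + 2*5²/(-6)) - 36)*62 = ((-17 + 2*25*(-⅙)) - 36)*62 = ((-17 - 25/3) - 36)*62 = (-76/3 - 36)*62 = -184/3*62 = -11408/3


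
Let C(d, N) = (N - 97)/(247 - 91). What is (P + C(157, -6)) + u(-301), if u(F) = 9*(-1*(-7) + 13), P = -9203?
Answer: -1407691/156 ≈ -9023.7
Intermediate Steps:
u(F) = 180 (u(F) = 9*(7 + 13) = 9*20 = 180)
C(d, N) = -97/156 + N/156 (C(d, N) = (-97 + N)/156 = (-97 + N)*(1/156) = -97/156 + N/156)
(P + C(157, -6)) + u(-301) = (-9203 + (-97/156 + (1/156)*(-6))) + 180 = (-9203 + (-97/156 - 1/26)) + 180 = (-9203 - 103/156) + 180 = -1435771/156 + 180 = -1407691/156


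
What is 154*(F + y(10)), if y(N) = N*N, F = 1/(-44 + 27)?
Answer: 261646/17 ≈ 15391.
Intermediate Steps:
F = -1/17 (F = 1/(-17) = -1/17 ≈ -0.058824)
y(N) = N²
154*(F + y(10)) = 154*(-1/17 + 10²) = 154*(-1/17 + 100) = 154*(1699/17) = 261646/17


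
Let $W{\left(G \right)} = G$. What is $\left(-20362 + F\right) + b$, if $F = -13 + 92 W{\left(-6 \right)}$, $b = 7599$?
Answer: $-13328$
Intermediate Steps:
$F = -565$ ($F = -13 + 92 \left(-6\right) = -13 - 552 = -565$)
$\left(-20362 + F\right) + b = \left(-20362 - 565\right) + 7599 = -20927 + 7599 = -13328$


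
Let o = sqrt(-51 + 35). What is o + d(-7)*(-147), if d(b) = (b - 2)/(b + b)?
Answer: -189/2 + 4*I ≈ -94.5 + 4.0*I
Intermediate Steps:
o = 4*I (o = sqrt(-16) = 4*I ≈ 4.0*I)
d(b) = (-2 + b)/(2*b) (d(b) = (-2 + b)/((2*b)) = (-2 + b)*(1/(2*b)) = (-2 + b)/(2*b))
o + d(-7)*(-147) = 4*I + ((1/2)*(-2 - 7)/(-7))*(-147) = 4*I + ((1/2)*(-1/7)*(-9))*(-147) = 4*I + (9/14)*(-147) = 4*I - 189/2 = -189/2 + 4*I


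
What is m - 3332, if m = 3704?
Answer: 372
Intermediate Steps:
m - 3332 = 3704 - 3332 = 372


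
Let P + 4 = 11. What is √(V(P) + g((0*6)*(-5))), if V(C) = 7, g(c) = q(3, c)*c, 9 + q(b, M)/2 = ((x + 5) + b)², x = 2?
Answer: √7 ≈ 2.6458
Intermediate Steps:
q(b, M) = -18 + 2*(7 + b)² (q(b, M) = -18 + 2*((2 + 5) + b)² = -18 + 2*(7 + b)²)
P = 7 (P = -4 + 11 = 7)
g(c) = 182*c (g(c) = (-18 + 2*(7 + 3)²)*c = (-18 + 2*10²)*c = (-18 + 2*100)*c = (-18 + 200)*c = 182*c)
√(V(P) + g((0*6)*(-5))) = √(7 + 182*((0*6)*(-5))) = √(7 + 182*(0*(-5))) = √(7 + 182*0) = √(7 + 0) = √7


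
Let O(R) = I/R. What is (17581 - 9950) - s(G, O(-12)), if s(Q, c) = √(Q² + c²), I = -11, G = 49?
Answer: 7631 - √345865/12 ≈ 7582.0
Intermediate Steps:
O(R) = -11/R
(17581 - 9950) - s(G, O(-12)) = (17581 - 9950) - √(49² + (-11/(-12))²) = 7631 - √(2401 + (-11*(-1/12))²) = 7631 - √(2401 + (11/12)²) = 7631 - √(2401 + 121/144) = 7631 - √(345865/144) = 7631 - √345865/12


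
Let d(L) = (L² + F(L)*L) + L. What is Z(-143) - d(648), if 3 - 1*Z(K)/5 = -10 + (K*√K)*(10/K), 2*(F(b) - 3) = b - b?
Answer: -422431 - 50*I*√143 ≈ -4.2243e+5 - 597.91*I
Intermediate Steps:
F(b) = 3 (F(b) = 3 + (b - b)/2 = 3 + (½)*0 = 3 + 0 = 3)
d(L) = L² + 4*L (d(L) = (L² + 3*L) + L = L² + 4*L)
Z(K) = 65 - 50*√K (Z(K) = 15 - 5*(-10 + (K*√K)*(10/K)) = 15 - 5*(-10 + K^(3/2)*(10/K)) = 15 - 5*(-10 + 10*√K) = 15 + (50 - 50*√K) = 65 - 50*√K)
Z(-143) - d(648) = (65 - 50*I*√143) - 648*(4 + 648) = (65 - 50*I*√143) - 648*652 = (65 - 50*I*√143) - 1*422496 = (65 - 50*I*√143) - 422496 = -422431 - 50*I*√143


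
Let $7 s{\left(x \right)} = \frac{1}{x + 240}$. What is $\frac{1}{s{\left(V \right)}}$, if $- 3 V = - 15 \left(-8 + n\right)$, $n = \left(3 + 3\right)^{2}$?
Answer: $2660$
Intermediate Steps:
$n = 36$ ($n = 6^{2} = 36$)
$V = 140$ ($V = - \frac{\left(-15\right) \left(-8 + 36\right)}{3} = - \frac{\left(-15\right) 28}{3} = \left(- \frac{1}{3}\right) \left(-420\right) = 140$)
$s{\left(x \right)} = \frac{1}{7 \left(240 + x\right)}$ ($s{\left(x \right)} = \frac{1}{7 \left(x + 240\right)} = \frac{1}{7 \left(240 + x\right)}$)
$\frac{1}{s{\left(V \right)}} = \frac{1}{\frac{1}{7} \frac{1}{240 + 140}} = \frac{1}{\frac{1}{7} \cdot \frac{1}{380}} = \frac{1}{\frac{1}{2660}} = 2660$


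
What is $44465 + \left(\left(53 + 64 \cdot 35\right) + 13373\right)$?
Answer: $60131$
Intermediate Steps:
$44465 + \left(\left(53 + 64 \cdot 35\right) + 13373\right) = 44465 + \left(\left(53 + 2240\right) + 13373\right) = 44465 + \left(2293 + 13373\right) = 44465 + 15666 = 60131$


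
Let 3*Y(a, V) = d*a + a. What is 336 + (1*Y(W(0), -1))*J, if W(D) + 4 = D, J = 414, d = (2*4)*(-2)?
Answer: 8616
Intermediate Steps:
d = -16 (d = 8*(-2) = -16)
W(D) = -4 + D
Y(a, V) = -5*a (Y(a, V) = (-16*a + a)/3 = (-15*a)/3 = -5*a)
336 + (1*Y(W(0), -1))*J = 336 + (1*(-5*(-4 + 0)))*414 = 336 + (1*(-5*(-4)))*414 = 336 + (1*20)*414 = 336 + 20*414 = 336 + 8280 = 8616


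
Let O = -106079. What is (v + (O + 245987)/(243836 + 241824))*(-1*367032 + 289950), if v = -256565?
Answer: 2401166312314836/121415 ≈ 1.9777e+10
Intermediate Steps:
(v + (O + 245987)/(243836 + 241824))*(-1*367032 + 289950) = (-256565 + (-106079 + 245987)/(243836 + 241824))*(-1*367032 + 289950) = (-256565 + 139908/485660)*(-367032 + 289950) = (-256565 + 139908*(1/485660))*(-77082) = (-256565 + 34977/121415)*(-77082) = -31150804498/121415*(-77082) = 2401166312314836/121415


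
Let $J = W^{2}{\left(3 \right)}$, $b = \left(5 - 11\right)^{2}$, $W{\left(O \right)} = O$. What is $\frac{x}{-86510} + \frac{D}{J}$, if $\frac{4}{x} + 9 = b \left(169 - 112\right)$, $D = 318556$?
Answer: $\frac{347540525562}{9818885} \approx 35395.0$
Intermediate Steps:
$b = 36$ ($b = \left(-6\right)^{2} = 36$)
$x = \frac{4}{2043}$ ($x = \frac{4}{-9 + 36 \left(169 - 112\right)} = \frac{4}{-9 + 36 \cdot 57} = \frac{4}{-9 + 2052} = \frac{4}{2043} \approx 0.0019579$)
$J = 9$ ($J = 3^{2} = 9$)
$\frac{x}{-86510} + \frac{D}{J} = \frac{4}{2043 \left(-86510\right)} + \frac{318556}{9} = \frac{4}{2043} \left(- \frac{1}{86510}\right) + 318556 \cdot \frac{1}{9} = - \frac{2}{88369965} + \frac{318556}{9} = \frac{347540525562}{9818885}$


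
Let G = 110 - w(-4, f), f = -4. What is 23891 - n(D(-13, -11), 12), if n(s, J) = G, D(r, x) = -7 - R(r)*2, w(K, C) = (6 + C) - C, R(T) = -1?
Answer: 23787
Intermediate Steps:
w(K, C) = 6
D(r, x) = -5 (D(r, x) = -7 - (-1)*2 = -7 - 1*(-2) = -7 + 2 = -5)
G = 104 (G = 110 - 1*6 = 110 - 6 = 104)
n(s, J) = 104
23891 - n(D(-13, -11), 12) = 23891 - 1*104 = 23891 - 104 = 23787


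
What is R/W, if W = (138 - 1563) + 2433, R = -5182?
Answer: -2591/504 ≈ -5.1409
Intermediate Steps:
W = 1008 (W = -1425 + 2433 = 1008)
R/W = -5182/1008 = -5182*1/1008 = -2591/504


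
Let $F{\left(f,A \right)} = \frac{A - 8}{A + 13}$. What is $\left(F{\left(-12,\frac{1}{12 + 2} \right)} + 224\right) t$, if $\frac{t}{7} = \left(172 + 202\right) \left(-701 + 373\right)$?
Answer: $- \frac{11701559408}{61} \approx -1.9183 \cdot 10^{8}$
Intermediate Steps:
$F{\left(f,A \right)} = \frac{-8 + A}{13 + A}$
$t = -858704$ ($t = 7 \left(172 + 202\right) \left(-701 + 373\right) = 7 \cdot 374 \left(-328\right) = 7 \left(-122672\right) = -858704$)
$\left(F{\left(-12,\frac{1}{12 + 2} \right)} + 224\right) t = \left(\frac{-8 + \frac{1}{12 + 2}}{13 + \frac{1}{12 + 2}} + 224\right) \left(-858704\right) = \left(\frac{-8 + \frac{1}{14}}{13 + \frac{1}{14}} + 224\right) \left(-858704\right) = \left(\frac{1}{\frac{183}{14}} \left(- \frac{111}{14}\right) + 224\right) \left(-858704\right) = \left(\frac{14}{183} \left(- \frac{111}{14}\right) + 224\right) \left(-858704\right) = \left(- \frac{37}{61} + 224\right) \left(-858704\right) = \frac{13627}{61} \left(-858704\right) = - \frac{11701559408}{61}$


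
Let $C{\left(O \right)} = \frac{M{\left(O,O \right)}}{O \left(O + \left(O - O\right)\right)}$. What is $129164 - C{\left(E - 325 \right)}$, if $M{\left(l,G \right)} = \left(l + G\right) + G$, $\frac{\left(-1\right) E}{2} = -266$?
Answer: $\frac{8912315}{69} \approx 1.2916 \cdot 10^{5}$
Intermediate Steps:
$E = 532$ ($E = \left(-2\right) \left(-266\right) = 532$)
$M{\left(l,G \right)} = l + 2 G$ ($M{\left(l,G \right)} = \left(G + l\right) + G = l + 2 G$)
$C{\left(O \right)} = \frac{3}{O}$ ($C{\left(O \right)} = \frac{O + 2 O}{O \left(O + \left(O - O\right)\right)} = \frac{3 O}{O \left(O + 0\right)} = \frac{3 O}{O O} = \frac{3 O}{O^{2}} = \frac{3}{O}$)
$129164 - C{\left(E - 325 \right)} = 129164 - \frac{3}{532 - 325} = 129164 - \frac{3}{207} = 129164 - 3 \cdot \frac{1}{207} = 129164 - \frac{1}{69} = \frac{8912315}{69}$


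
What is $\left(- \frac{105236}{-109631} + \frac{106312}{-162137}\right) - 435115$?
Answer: $- \frac{7734268774652945}{17775241447} \approx -4.3511 \cdot 10^{5}$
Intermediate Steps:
$\left(- \frac{105236}{-109631} + \frac{106312}{-162137}\right) - 435115 = \left(\left(-105236\right) \left(- \frac{1}{109631}\right) + 106312 \left(- \frac{1}{162137}\right)\right) - 435115 = \left(\frac{105236}{109631} - \frac{106312}{162137}\right) - 435115 = \frac{5407558460}{17775241447} - 435115 = - \frac{7734268774652945}{17775241447}$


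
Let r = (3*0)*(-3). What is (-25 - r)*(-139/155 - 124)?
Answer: 96795/31 ≈ 3122.4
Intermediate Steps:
r = 0 (r = 0*(-3) = 0)
(-25 - r)*(-139/155 - 124) = (-25 - 1*0)*(-139/155 - 124) = (-25 + 0)*(-139*1/155 - 124) = -25*(-139/155 - 124) = -25*(-19359/155) = 96795/31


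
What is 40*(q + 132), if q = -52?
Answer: 3200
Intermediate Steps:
40*(q + 132) = 40*(-52 + 132) = 40*80 = 3200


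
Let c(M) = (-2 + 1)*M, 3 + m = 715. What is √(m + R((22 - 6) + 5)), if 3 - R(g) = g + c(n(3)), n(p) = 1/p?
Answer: √6249/3 ≈ 26.350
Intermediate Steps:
m = 712 (m = -3 + 715 = 712)
c(M) = -M
R(g) = 10/3 - g (R(g) = 3 - (g - 1/3) = 3 - (g - 1*⅓) = 3 - (g - ⅓) = 3 - (-⅓ + g) = 3 + (⅓ - g) = 10/3 - g)
√(m + R((22 - 6) + 5)) = √(712 + (10/3 - ((22 - 6) + 5))) = √(712 + (10/3 - (16 + 5))) = √(712 + (10/3 - 1*21)) = √(712 + (10/3 - 21)) = √(712 - 53/3) = √(2083/3) = √6249/3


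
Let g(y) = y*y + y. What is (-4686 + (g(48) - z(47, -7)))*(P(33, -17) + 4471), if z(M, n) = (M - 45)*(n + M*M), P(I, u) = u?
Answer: -30011052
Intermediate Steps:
z(M, n) = (-45 + M)*(n + M²)
g(y) = y + y² (g(y) = y² + y = y + y²)
(-4686 + (g(48) - z(47, -7)))*(P(33, -17) + 4471) = (-4686 + (48*(1 + 48) - (47³ - 45*(-7) - 45*47² + 47*(-7))))*(-17 + 4471) = (-4686 + (48*49 - (103823 + 315 - 45*2209 - 329)))*4454 = (-4686 + (2352 - (103823 + 315 - 99405 - 329)))*4454 = (-4686 + (2352 - 1*4404))*4454 = (-4686 + (2352 - 4404))*4454 = (-4686 - 2052)*4454 = -6738*4454 = -30011052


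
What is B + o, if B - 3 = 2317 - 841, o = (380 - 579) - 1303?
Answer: -23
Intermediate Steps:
o = -1502 (o = -199 - 1303 = -1502)
B = 1479 (B = 3 + (2317 - 841) = 3 + 1476 = 1479)
B + o = 1479 - 1502 = -23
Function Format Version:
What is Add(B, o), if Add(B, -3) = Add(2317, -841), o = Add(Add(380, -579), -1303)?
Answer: -23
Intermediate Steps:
o = -1502 (o = Add(-199, -1303) = -1502)
B = 1479 (B = Add(3, Add(2317, -841)) = Add(3, 1476) = 1479)
Add(B, o) = Add(1479, -1502) = -23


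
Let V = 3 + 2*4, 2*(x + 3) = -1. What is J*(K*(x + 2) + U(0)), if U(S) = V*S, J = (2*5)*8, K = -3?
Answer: 360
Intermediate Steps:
x = -7/2 (x = -3 + (½)*(-1) = -3 - ½ = -7/2 ≈ -3.5000)
V = 11 (V = 3 + 8 = 11)
J = 80 (J = 10*8 = 80)
U(S) = 11*S
J*(K*(x + 2) + U(0)) = 80*(-3*(-7/2 + 2) + 11*0) = 80*(-3*(-3/2) + 0) = 80*(9/2 + 0) = 80*(9/2) = 360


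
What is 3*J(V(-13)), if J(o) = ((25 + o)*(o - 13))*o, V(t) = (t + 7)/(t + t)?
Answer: -490032/2197 ≈ -223.05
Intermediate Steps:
V(t) = (7 + t)/(2*t) (V(t) = (7 + t)/((2*t)) = (7 + t)*(1/(2*t)) = (7 + t)/(2*t))
J(o) = o*(-13 + o)*(25 + o) (J(o) = ((25 + o)*(-13 + o))*o = ((-13 + o)*(25 + o))*o = o*(-13 + o)*(25 + o))
3*J(V(-13)) = 3*(((½)*(7 - 13)/(-13))*(-325 + ((½)*(7 - 13)/(-13))² + 12*((½)*(7 - 13)/(-13)))) = 3*(((½)*(-1/13)*(-6))*(-325 + ((½)*(-1/13)*(-6))² + 12*((½)*(-1/13)*(-6)))) = 3*(3*(-325 + (3/13)² + 12*(3/13))/13) = 3*(3*(-325 + 9/169 + 36/13)/13) = 3*((3/13)*(-54448/169)) = 3*(-163344/2197) = -490032/2197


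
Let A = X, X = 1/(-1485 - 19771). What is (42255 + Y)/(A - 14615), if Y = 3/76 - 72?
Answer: -5678737018/1967490793 ≈ -2.8863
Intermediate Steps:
X = -1/21256 (X = 1/(-21256) = -1/21256 ≈ -4.7046e-5)
A = -1/21256 ≈ -4.7046e-5
Y = -5469/76 (Y = (1/76)*3 - 72 = 3/76 - 72 = -5469/76 ≈ -71.961)
(42255 + Y)/(A - 14615) = (42255 - 5469/76)/(-1/21256 - 14615) = 3205911/(76*(-310656441/21256)) = (3205911/76)*(-21256/310656441) = -5678737018/1967490793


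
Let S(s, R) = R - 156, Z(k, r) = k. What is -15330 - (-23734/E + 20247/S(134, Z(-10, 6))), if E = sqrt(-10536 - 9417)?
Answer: -2524533/166 - 23734*I*sqrt(2217)/6651 ≈ -15208.0 - 168.02*I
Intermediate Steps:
S(s, R) = -156 + R
E = 3*I*sqrt(2217) (E = sqrt(-19953) = 3*I*sqrt(2217) ≈ 141.26*I)
-15330 - (-23734/E + 20247/S(134, Z(-10, 6))) = -15330 - (-23734*(-I*sqrt(2217)/6651) + 20247/(-156 - 10)) = -15330 - (-(-23734)*I*sqrt(2217)/6651 + 20247/(-166)) = -15330 - (23734*I*sqrt(2217)/6651 + 20247*(-1/166)) = -15330 - (23734*I*sqrt(2217)/6651 - 20247/166) = -15330 - (-20247/166 + 23734*I*sqrt(2217)/6651) = -15330 + (20247/166 - 23734*I*sqrt(2217)/6651) = -2524533/166 - 23734*I*sqrt(2217)/6651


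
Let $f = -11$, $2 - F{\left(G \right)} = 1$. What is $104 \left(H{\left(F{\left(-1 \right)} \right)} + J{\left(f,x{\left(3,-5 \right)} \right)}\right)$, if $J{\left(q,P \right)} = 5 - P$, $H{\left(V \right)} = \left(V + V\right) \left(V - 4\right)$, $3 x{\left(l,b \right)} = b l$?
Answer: $416$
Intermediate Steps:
$F{\left(G \right)} = 1$ ($F{\left(G \right)} = 2 - 1 = 1$)
$x{\left(l,b \right)} = \frac{b l}{3}$
$H{\left(V \right)} = 2 V \left(-4 + V\right)$
$104 \left(H{\left(F{\left(-1 \right)} \right)} + J{\left(f,x{\left(3,-5 \right)} \right)}\right) = 104 \left(2 \cdot 1 \left(-4 + 1\right) + \left(5 - \frac{1}{3} \left(-5\right) 3\right)\right) = 104 \left(2 \cdot 1 \left(-3\right) + \left(5 - -5\right)\right) = 104 \left(-6 + \left(5 + 5\right)\right) = 104 \left(-6 + 10\right) = 104 \cdot 4 = 416$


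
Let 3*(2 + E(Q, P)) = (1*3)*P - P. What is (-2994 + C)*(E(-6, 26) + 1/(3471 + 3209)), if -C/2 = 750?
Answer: -230154967/3340 ≈ -68909.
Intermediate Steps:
C = -1500 (C = -2*750 = -1500)
E(Q, P) = -2 + 2*P/3 (E(Q, P) = -2 + ((1*3)*P - P)/3 = -2 + (3*P - P)/3 = -2 + (2*P)/3 = -2 + 2*P/3)
(-2994 + C)*(E(-6, 26) + 1/(3471 + 3209)) = (-2994 - 1500)*((-2 + (⅔)*26) + 1/(3471 + 3209)) = -4494*((-2 + 52/3) + 1/6680) = -4494*(46/3 + 1/6680) = -4494*307283/20040 = -230154967/3340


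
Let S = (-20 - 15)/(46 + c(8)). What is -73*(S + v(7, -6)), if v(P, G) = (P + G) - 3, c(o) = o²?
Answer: 3723/22 ≈ 169.23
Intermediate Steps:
v(P, G) = -3 + G + P (v(P, G) = (G + P) - 3 = -3 + G + P)
S = -7/22 (S = (-20 - 15)/(46 + 8²) = -35/(46 + 64) = -35/110 = -35*1/110 = -7/22 ≈ -0.31818)
-73*(S + v(7, -6)) = -73*(-7/22 + (-3 - 6 + 7)) = -73*(-7/22 - 2) = -73*(-51/22) = 3723/22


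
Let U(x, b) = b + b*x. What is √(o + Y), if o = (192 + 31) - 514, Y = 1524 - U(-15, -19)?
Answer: √967 ≈ 31.097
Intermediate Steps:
Y = 1258 (Y = 1524 - (-19)*(1 - 15) = 1524 - (-19)*(-14) = 1524 - 1*266 = 1524 - 266 = 1258)
o = -291 (o = 223 - 514 = -291)
√(o + Y) = √(-291 + 1258) = √967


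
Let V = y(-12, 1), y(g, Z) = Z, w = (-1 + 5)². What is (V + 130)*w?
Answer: 2096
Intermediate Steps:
w = 16 (w = 4² = 16)
V = 1
(V + 130)*w = (1 + 130)*16 = 131*16 = 2096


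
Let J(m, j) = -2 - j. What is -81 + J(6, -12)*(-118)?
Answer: -1261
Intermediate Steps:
-81 + J(6, -12)*(-118) = -81 + (-2 - 1*(-12))*(-118) = -81 + (-2 + 12)*(-118) = -81 + 10*(-118) = -81 - 1180 = -1261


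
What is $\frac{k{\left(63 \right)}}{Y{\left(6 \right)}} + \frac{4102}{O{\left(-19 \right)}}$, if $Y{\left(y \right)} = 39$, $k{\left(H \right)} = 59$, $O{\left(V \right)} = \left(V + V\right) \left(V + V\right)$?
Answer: $\frac{122587}{28158} \approx 4.3535$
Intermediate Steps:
$O{\left(V \right)} = 4 V^{2}$ ($O{\left(V \right)} = 2 V 2 V = 4 V^{2}$)
$\frac{k{\left(63 \right)}}{Y{\left(6 \right)}} + \frac{4102}{O{\left(-19 \right)}} = \frac{59}{39} + \frac{4102}{4 \left(-19\right)^{2}} = 59 \cdot \frac{1}{39} + \frac{4102}{4 \cdot 361} = \frac{59}{39} + \frac{4102}{1444} = \frac{59}{39} + 4102 \cdot \frac{1}{1444} = \frac{59}{39} + \frac{2051}{722} = \frac{122587}{28158}$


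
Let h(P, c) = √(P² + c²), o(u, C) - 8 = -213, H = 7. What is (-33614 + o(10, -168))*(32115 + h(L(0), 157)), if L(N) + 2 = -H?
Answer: -1086097185 - 33819*√24730 ≈ -1.0914e+9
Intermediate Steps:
L(N) = -9 (L(N) = -2 - 1*7 = -2 - 7 = -9)
o(u, C) = -205 (o(u, C) = 8 - 213 = -205)
(-33614 + o(10, -168))*(32115 + h(L(0), 157)) = (-33614 - 205)*(32115 + √((-9)² + 157²)) = -33819*(32115 + √(81 + 24649)) = -33819*(32115 + √24730) = -1086097185 - 33819*√24730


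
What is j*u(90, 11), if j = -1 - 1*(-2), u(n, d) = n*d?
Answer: 990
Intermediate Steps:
u(n, d) = d*n
j = 1 (j = -1 + 2 = 1)
j*u(90, 11) = 1*(11*90) = 1*990 = 990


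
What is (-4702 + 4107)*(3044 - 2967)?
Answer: -45815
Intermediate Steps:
(-4702 + 4107)*(3044 - 2967) = -595*77 = -45815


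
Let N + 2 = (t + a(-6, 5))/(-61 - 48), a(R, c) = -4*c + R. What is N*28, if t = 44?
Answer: -6608/109 ≈ -60.624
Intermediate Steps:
a(R, c) = R - 4*c
N = -236/109 (N = -2 + (44 + (-6 - 4*5))/(-61 - 48) = -2 + (44 + (-6 - 20))/(-109) = -2 + (44 - 26)*(-1/109) = -2 + 18*(-1/109) = -2 - 18/109 = -236/109 ≈ -2.1651)
N*28 = -236/109*28 = -6608/109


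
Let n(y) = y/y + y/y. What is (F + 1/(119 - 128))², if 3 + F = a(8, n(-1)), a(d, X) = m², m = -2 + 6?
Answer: 13456/81 ≈ 166.12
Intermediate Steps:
m = 4
n(y) = 2 (n(y) = 1 + 1 = 2)
a(d, X) = 16 (a(d, X) = 4² = 16)
F = 13 (F = -3 + 16 = 13)
(F + 1/(119 - 128))² = (13 + 1/(119 - 128))² = (13 + 1/(-9))² = (13 - ⅑)² = (116/9)² = 13456/81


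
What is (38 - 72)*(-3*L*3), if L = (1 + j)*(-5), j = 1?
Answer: -3060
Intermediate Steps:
L = -10 (L = (1 + 1)*(-5) = 2*(-5) = -10)
(38 - 72)*(-3*L*3) = (38 - 72)*(-3*(-10)*3) = -1020*3 = -34*90 = -3060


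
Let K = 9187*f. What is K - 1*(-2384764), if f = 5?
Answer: 2430699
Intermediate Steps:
K = 45935 (K = 9187*5 = 45935)
K - 1*(-2384764) = 45935 - 1*(-2384764) = 45935 + 2384764 = 2430699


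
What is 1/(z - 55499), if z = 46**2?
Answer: -1/53383 ≈ -1.8733e-5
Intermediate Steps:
z = 2116
1/(z - 55499) = 1/(2116 - 55499) = 1/(-53383) = -1/53383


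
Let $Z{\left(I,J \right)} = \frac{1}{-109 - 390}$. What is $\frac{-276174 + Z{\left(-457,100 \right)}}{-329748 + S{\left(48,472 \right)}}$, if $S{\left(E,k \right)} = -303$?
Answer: $\frac{137810827}{164695449} \approx 0.83676$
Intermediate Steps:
$Z{\left(I,J \right)} = - \frac{1}{499}$ ($Z{\left(I,J \right)} = \frac{1}{-499} = - \frac{1}{499}$)
$\frac{-276174 + Z{\left(-457,100 \right)}}{-329748 + S{\left(48,472 \right)}} = \frac{-276174 - \frac{1}{499}}{-329748 - 303} = - \frac{137810827}{499 \left(-330051\right)} = \left(- \frac{137810827}{499}\right) \left(- \frac{1}{330051}\right) = \frac{137810827}{164695449}$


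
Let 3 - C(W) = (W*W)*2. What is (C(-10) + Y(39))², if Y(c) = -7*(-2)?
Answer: 33489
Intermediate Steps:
Y(c) = 14
C(W) = 3 - 2*W² (C(W) = 3 - W*W*2 = 3 - W²*2 = 3 - 2*W²)
(C(-10) + Y(39))² = ((3 - 2*(-10)²) + 14)² = ((3 - 2*100) + 14)² = ((3 - 200) + 14)² = (-197 + 14)² = (-183)² = 33489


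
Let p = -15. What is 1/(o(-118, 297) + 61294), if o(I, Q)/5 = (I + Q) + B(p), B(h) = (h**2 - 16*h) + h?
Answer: 1/64439 ≈ 1.5519e-5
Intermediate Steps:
B(h) = h**2 - 15*h
o(I, Q) = 2250 + 5*I + 5*Q (o(I, Q) = 5*((I + Q) - 15*(-15 - 15)) = 5*((I + Q) - 15*(-30)) = 5*((I + Q) + 450) = 5*(450 + I + Q) = 2250 + 5*I + 5*Q)
1/(o(-118, 297) + 61294) = 1/((2250 + 5*(-118) + 5*297) + 61294) = 1/((2250 - 590 + 1485) + 61294) = 1/(3145 + 61294) = 1/64439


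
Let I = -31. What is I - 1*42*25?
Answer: -1081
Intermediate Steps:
I - 1*42*25 = -31 - 1*42*25 = -31 - 42*25 = -31 - 1050 = -1081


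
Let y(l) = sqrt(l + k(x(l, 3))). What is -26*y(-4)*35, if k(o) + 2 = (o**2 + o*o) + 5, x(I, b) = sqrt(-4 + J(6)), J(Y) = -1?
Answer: -910*I*sqrt(11) ≈ -3018.1*I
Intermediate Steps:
x(I, b) = I*sqrt(5) (x(I, b) = sqrt(-4 - 1) = sqrt(-5) = I*sqrt(5))
k(o) = 3 + 2*o**2 (k(o) = -2 + ((o**2 + o*o) + 5) = -2 + ((o**2 + o**2) + 5) = -2 + (2*o**2 + 5) = -2 + (5 + 2*o**2) = 3 + 2*o**2)
y(l) = sqrt(-7 + l) (y(l) = sqrt(l + (3 + 2*(I*sqrt(5))**2)) = sqrt(l + (3 + 2*(-5))) = sqrt(l + (3 - 10)) = sqrt(l - 7) = sqrt(-7 + l))
-26*y(-4)*35 = -26*sqrt(-7 - 4)*35 = -26*I*sqrt(11)*35 = -910*I*sqrt(11)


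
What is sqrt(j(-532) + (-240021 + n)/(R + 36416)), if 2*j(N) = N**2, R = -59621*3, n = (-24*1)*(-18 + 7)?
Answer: 7*sqrt(58601531865563)/142447 ≈ 376.18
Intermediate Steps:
n = 264 (n = -24*(-11) = 264)
R = -178863
j(N) = N**2/2
sqrt(j(-532) + (-240021 + n)/(R + 36416)) = sqrt((1/2)*(-532)**2 + (-240021 + 264)/(-178863 + 36416)) = sqrt((1/2)*283024 - 239757/(-142447)) = sqrt(141512 - 239757*(-1/142447)) = sqrt(141512 + 239757/142447) = sqrt(20158199621/142447) = 7*sqrt(58601531865563)/142447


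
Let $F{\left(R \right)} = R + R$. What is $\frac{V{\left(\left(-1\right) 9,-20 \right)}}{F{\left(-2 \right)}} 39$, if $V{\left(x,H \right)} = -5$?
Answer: $\frac{195}{4} \approx 48.75$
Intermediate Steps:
$F{\left(R \right)} = 2 R$
$\frac{V{\left(\left(-1\right) 9,-20 \right)}}{F{\left(-2 \right)}} 39 = - \frac{5}{2 \left(-2\right)} 39 = - \frac{5}{-4} \cdot 39 = \left(-5\right) \left(- \frac{1}{4}\right) 39 = \frac{5}{4} \cdot 39 = \frac{195}{4}$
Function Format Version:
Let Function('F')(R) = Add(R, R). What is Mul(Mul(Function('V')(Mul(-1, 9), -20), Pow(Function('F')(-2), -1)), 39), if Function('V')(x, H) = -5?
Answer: Rational(195, 4) ≈ 48.750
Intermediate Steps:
Function('F')(R) = Mul(2, R)
Mul(Mul(Function('V')(Mul(-1, 9), -20), Pow(Function('F')(-2), -1)), 39) = Mul(Mul(-5, Pow(Mul(2, -2), -1)), 39) = Mul(Mul(-5, Pow(-4, -1)), 39) = Mul(Mul(-5, Rational(-1, 4)), 39) = Mul(Rational(5, 4), 39) = Rational(195, 4)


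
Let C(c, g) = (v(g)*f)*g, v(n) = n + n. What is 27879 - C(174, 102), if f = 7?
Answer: -117777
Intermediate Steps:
v(n) = 2*n
C(c, g) = 14*g² (C(c, g) = ((2*g)*7)*g = (14*g)*g = 14*g²)
27879 - C(174, 102) = 27879 - 14*102² = 27879 - 14*10404 = 27879 - 1*145656 = 27879 - 145656 = -117777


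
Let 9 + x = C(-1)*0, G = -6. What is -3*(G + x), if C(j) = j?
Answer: 45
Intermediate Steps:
x = -9 (x = -9 - 1*0 = -9 + 0 = -9)
-3*(G + x) = -3*(-6 - 9) = -3*(-15) = 45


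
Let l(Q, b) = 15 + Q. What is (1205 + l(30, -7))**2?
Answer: 1562500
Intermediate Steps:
(1205 + l(30, -7))**2 = (1205 + (15 + 30))**2 = (1205 + 45)**2 = 1250**2 = 1562500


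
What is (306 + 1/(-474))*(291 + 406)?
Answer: 101094971/474 ≈ 2.1328e+5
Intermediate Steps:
(306 + 1/(-474))*(291 + 406) = (306 - 1/474)*697 = (145043/474)*697 = 101094971/474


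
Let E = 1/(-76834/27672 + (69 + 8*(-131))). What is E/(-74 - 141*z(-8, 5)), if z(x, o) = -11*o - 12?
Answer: -13836/127321529153 ≈ -1.0867e-7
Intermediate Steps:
z(x, o) = -12 - 11*o
E = -13836/13583861 (E = 1/(-76834*1/27672 + (69 - 1048)) = 1/(-38417/13836 - 979) = 1/(-13583861/13836) = -13836/13583861 ≈ -0.0010186)
E/(-74 - 141*z(-8, 5)) = -13836/(13583861*(-74 - 141*(-12 - 11*5))) = -13836/(13583861*(-74 - 141*(-12 - 55))) = -13836/(13583861*(-74 - 141*(-67))) = -13836/(13583861*(-74 + 9447)) = -13836/13583861/9373 = -13836/13583861*1/9373 = -13836/127321529153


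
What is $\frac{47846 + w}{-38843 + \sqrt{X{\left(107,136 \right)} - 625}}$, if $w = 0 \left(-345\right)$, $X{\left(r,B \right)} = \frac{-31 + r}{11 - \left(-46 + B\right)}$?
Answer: $- \frac{73410046031}{59596781361} - \frac{23923 i \sqrt{3906629}}{59596781361} \approx -1.2318 - 0.0007934 i$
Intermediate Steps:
$X{\left(r,B \right)} = \frac{-31 + r}{57 - B}$
$w = 0$
$\frac{47846 + w}{-38843 + \sqrt{X{\left(107,136 \right)} - 625}} = \frac{47846 + 0}{-38843 + \sqrt{\frac{31 - 107}{-57 + 136} - 625}} = \frac{47846}{-38843 + \sqrt{\frac{31 - 107}{79} - 625}} = \frac{47846}{-38843 + \sqrt{\frac{1}{79} \left(-76\right) - 625}} = \frac{47846}{-38843 + \sqrt{- \frac{76}{79} - 625}} = \frac{47846}{-38843 + \sqrt{- \frac{49451}{79}}} = \frac{47846}{-38843 + \frac{i \sqrt{3906629}}{79}}$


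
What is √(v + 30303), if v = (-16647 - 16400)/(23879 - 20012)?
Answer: √453013845018/3867 ≈ 174.05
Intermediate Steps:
v = -33047/3867 ≈ -8.5459
√(v + 30303) = √(-33047/3867 + 30303) = √(117148654/3867) = √453013845018/3867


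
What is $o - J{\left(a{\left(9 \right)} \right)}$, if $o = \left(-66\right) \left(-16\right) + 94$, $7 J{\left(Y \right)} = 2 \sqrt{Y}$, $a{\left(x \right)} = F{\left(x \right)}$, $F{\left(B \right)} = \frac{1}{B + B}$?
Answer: $1150 - \frac{\sqrt{2}}{21} \approx 1149.9$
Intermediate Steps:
$F{\left(B \right)} = \frac{1}{2 B}$
$a{\left(x \right)} = \frac{1}{2 x}$
$J{\left(Y \right)} = \frac{2 \sqrt{Y}}{7}$
$o = 1150$ ($o = 1056 + 94 = 1150$)
$o - J{\left(a{\left(9 \right)} \right)} = 1150 - \frac{2 \sqrt{\frac{1}{2 \cdot 9}}}{7} = 1150 - \frac{2 \sqrt{\frac{1}{2} \cdot \frac{1}{9}}}{7} = 1150 - \frac{2}{7 \cdot 3 \sqrt{2}} = 1150 - \frac{2 \frac{\sqrt{2}}{6}}{7} = 1150 - \frac{\sqrt{2}}{21}$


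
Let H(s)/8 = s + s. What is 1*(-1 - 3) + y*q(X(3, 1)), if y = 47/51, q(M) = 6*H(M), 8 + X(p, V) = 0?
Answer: -12100/17 ≈ -711.76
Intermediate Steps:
X(p, V) = -8 (X(p, V) = -8 + 0 = -8)
H(s) = 16*s (H(s) = 8*(s + s) = 8*(2*s) = 16*s)
q(M) = 96*M (q(M) = 6*(16*M) = 96*M)
y = 47/51 (y = 47*(1/51) = 47/51 ≈ 0.92157)
1*(-1 - 3) + y*q(X(3, 1)) = 1*(-1 - 3) + 47*(96*(-8))/51 = 1*(-4) + (47/51)*(-768) = -4 - 12032/17 = -12100/17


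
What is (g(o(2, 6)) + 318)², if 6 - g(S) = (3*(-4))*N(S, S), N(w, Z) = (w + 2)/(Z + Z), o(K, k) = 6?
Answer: 110224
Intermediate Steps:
N(w, Z) = (2 + w)/(2*Z) (N(w, Z) = (2 + w)/((2*Z)) = (2 + w)*(1/(2*Z)) = (2 + w)/(2*Z))
g(S) = 6 + 6*(2 + S)/S (g(S) = 6 - 3*(-4)*(2 + S)/(2*S) = 6 - (-12)*(2 + S)/(2*S) = 6 - (-6)*(2 + S)/S = 6 + 6*(2 + S)/S)
(g(o(2, 6)) + 318)² = ((12 + 12/6) + 318)² = ((12 + 12*(⅙)) + 318)² = ((12 + 2) + 318)² = (14 + 318)² = 332² = 110224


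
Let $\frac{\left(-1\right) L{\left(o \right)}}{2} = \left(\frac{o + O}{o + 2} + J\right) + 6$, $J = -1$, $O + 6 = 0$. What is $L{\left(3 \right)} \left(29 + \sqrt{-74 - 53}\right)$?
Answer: $- \frac{1276}{5} - \frac{44 i \sqrt{127}}{5} \approx -255.2 - 99.171 i$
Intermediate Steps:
$O = -6$ ($O = -6 + 0 = -6$)
$L{\left(o \right)} = -10 - \frac{2 \left(-6 + o\right)}{2 + o}$ ($L{\left(o \right)} = - 2 \left(\left(\frac{o - 6}{o + 2} - 1\right) + 6\right) = - 2 \left(\left(\frac{-6 + o}{2 + o} - 1\right) + 6\right) = - 2 \left(\left(-1 + \frac{-6 + o}{2 + o}\right) + 6\right) = - 2 \left(5 + \frac{-6 + o}{2 + o}\right) = -10 - \frac{2 \left(-6 + o\right)}{2 + o}$)
$L{\left(3 \right)} \left(29 + \sqrt{-74 - 53}\right) = \frac{4 \left(-2 - 9\right)}{2 + 3} \left(29 + \sqrt{-74 - 53}\right) = \frac{4 \left(-2 - 9\right)}{5} \left(29 + \sqrt{-127}\right) = 4 \cdot \frac{1}{5} \left(-11\right) \left(29 + i \sqrt{127}\right) = - \frac{44 \left(29 + i \sqrt{127}\right)}{5} = - \frac{1276}{5} - \frac{44 i \sqrt{127}}{5}$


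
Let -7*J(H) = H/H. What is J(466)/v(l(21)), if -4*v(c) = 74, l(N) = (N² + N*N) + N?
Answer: 2/259 ≈ 0.0077220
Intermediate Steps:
J(H) = -⅐ (J(H) = -H/(7*H) = -⅐*1 = -⅐)
l(N) = N + 2*N² (l(N) = (N² + N²) + N = 2*N² + N = N + 2*N²)
v(c) = -37/2 (v(c) = -¼*74 = -37/2)
J(466)/v(l(21)) = -1/(7*(-37/2)) = -⅐*(-2/37) = 2/259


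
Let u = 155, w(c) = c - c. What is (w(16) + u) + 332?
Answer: 487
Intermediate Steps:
w(c) = 0
(w(16) + u) + 332 = (0 + 155) + 332 = 155 + 332 = 487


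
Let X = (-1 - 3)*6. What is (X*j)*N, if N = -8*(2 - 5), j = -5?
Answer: 2880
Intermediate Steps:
X = -24 (X = -4*6 = -24)
N = 24 (N = -8*(-3) = 24)
(X*j)*N = -24*(-5)*24 = 120*24 = 2880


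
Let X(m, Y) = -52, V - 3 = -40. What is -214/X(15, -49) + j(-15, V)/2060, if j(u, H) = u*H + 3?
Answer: 29366/6695 ≈ 4.3863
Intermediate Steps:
V = -37 (V = 3 - 40 = -37)
j(u, H) = 3 + H*u (j(u, H) = H*u + 3 = 3 + H*u)
-214/X(15, -49) + j(-15, V)/2060 = -214/(-52) + (3 - 37*(-15))/2060 = -214*(-1/52) + (3 + 555)*(1/2060) = 107/26 + 558*(1/2060) = 107/26 + 279/1030 = 29366/6695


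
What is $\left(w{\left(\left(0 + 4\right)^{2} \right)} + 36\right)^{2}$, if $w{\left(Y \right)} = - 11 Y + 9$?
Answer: $17161$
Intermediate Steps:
$w{\left(Y \right)} = 9 - 11 Y$
$\left(w{\left(\left(0 + 4\right)^{2} \right)} + 36\right)^{2} = \left(\left(9 - 11 \left(0 + 4\right)^{2}\right) + 36\right)^{2} = \left(\left(9 - 11 \cdot 4^{2}\right) + 36\right)^{2} = \left(\left(9 - 176\right) + 36\right)^{2} = \left(-167 + 36\right)^{2} = \left(-131\right)^{2} = 17161$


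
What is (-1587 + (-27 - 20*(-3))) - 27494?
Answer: -29048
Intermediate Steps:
(-1587 + (-27 - 20*(-3))) - 27494 = (-1587 + (-27 + 60)) - 27494 = (-1587 + 33) - 27494 = -1554 - 27494 = -29048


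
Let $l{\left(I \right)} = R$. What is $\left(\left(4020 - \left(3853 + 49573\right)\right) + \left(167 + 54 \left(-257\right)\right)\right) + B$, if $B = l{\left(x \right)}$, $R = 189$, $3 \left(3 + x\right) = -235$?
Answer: $-62928$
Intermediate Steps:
$x = - \frac{244}{3}$ ($x = -3 + \frac{1}{3} \left(-235\right) = -3 - \frac{235}{3} = - \frac{244}{3} \approx -81.333$)
$l{\left(I \right)} = 189$
$B = 189$
$\left(\left(4020 - \left(3853 + 49573\right)\right) + \left(167 + 54 \left(-257\right)\right)\right) + B = \left(\left(4020 - \left(3853 + 49573\right)\right) + \left(167 + 54 \left(-257\right)\right)\right) + 189 = \left(\left(4020 - 53426\right) + \left(167 - 13878\right)\right) + 189 = \left(\left(4020 - 53426\right) - 13711\right) + 189 = \left(-49406 - 13711\right) + 189 = -63117 + 189 = -62928$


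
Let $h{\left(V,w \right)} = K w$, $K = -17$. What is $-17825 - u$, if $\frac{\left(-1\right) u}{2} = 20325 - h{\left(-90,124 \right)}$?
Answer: $27041$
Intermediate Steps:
$h{\left(V,w \right)} = - 17 w$
$u = -44866$ ($u = - 2 \left(20325 - \left(-17\right) 124\right) = - 2 \left(20325 - -2108\right) = - 2 \left(20325 + 2108\right) = \left(-2\right) 22433 = -44866$)
$-17825 - u = -17825 - -44866 = -17825 + 44866 = 27041$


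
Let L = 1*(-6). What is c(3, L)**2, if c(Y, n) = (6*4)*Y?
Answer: 5184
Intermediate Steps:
L = -6
c(Y, n) = 24*Y
c(3, L)**2 = (24*3)**2 = 72**2 = 5184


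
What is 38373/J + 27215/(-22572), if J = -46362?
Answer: -354649531/174413844 ≈ -2.0334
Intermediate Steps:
38373/J + 27215/(-22572) = 38373/(-46362) + 27215/(-22572) = 38373*(-1/46362) + 27215*(-1/22572) = -12791/15454 - 27215/22572 = -354649531/174413844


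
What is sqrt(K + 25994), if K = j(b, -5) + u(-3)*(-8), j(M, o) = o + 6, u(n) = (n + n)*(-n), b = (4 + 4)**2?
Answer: sqrt(26139) ≈ 161.68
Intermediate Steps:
b = 64 (b = 8**2 = 64)
u(n) = -2*n**2 (u(n) = (2*n)*(-n) = -2*n**2)
j(M, o) = 6 + o
K = 145 (K = (6 - 5) - 2*(-3)**2*(-8) = 1 - 2*9*(-8) = 1 - 18*(-8) = 1 + 144 = 145)
sqrt(K + 25994) = sqrt(145 + 25994) = sqrt(26139)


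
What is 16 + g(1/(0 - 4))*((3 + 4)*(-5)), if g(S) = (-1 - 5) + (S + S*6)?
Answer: 1149/4 ≈ 287.25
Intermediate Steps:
g(S) = -6 + 7*S (g(S) = -6 + (S + 6*S) = -6 + 7*S)
16 + g(1/(0 - 4))*((3 + 4)*(-5)) = 16 + (-6 + 7/(0 - 4))*((3 + 4)*(-5)) = 16 + (-6 + 7/(-4))*(7*(-5)) = 16 + (-6 + 7*(-1/4))*(-35) = 16 + (-6 - 7/4)*(-35) = 16 - 31/4*(-35) = 16 + 1085/4 = 1149/4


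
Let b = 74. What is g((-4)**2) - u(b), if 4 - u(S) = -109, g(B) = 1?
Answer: -112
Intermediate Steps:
u(S) = 113 (u(S) = 4 - 1*(-109) = 4 + 109 = 113)
g((-4)**2) - u(b) = 1 - 1*113 = 1 - 113 = -112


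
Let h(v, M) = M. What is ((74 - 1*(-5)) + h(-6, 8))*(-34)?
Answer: -2958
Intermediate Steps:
((74 - 1*(-5)) + h(-6, 8))*(-34) = ((74 - 1*(-5)) + 8)*(-34) = ((74 + 5) + 8)*(-34) = (79 + 8)*(-34) = 87*(-34) = -2958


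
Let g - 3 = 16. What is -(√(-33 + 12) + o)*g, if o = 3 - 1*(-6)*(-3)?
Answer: 285 - 19*I*√21 ≈ 285.0 - 87.069*I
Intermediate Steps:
o = -15 (o = 3 + 6*(-3) = 3 - 18 = -15)
g = 19 (g = 3 + 16 = 19)
-(√(-33 + 12) + o)*g = -(√(-33 + 12) - 15)*19 = -(√(-21) - 15)*19 = -(I*√21 - 15)*19 = -(-15 + I*√21)*19 = -(-285 + 19*I*√21) = 285 - 19*I*√21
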